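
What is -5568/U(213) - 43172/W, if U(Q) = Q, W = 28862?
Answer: -28316542/1024601 ≈ -27.637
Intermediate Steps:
-5568/U(213) - 43172/W = -5568/213 - 43172/28862 = -5568*1/213 - 43172*1/28862 = -1856/71 - 21586/14431 = -28316542/1024601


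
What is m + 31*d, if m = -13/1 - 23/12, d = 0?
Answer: -179/12 ≈ -14.917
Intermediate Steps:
m = -179/12 (m = -13*1 - 23*1/12 = -13 - 23/12 = -179/12 ≈ -14.917)
m + 31*d = -179/12 + 31*0 = -179/12 + 0 = -179/12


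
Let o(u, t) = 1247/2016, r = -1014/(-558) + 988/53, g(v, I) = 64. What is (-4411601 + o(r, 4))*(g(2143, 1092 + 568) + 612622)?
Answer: -2724549197638567/1008 ≈ -2.7029e+12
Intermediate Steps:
r = 100841/4929 (r = -1014*(-1/558) + 988*(1/53) = 169/93 + 988/53 = 100841/4929 ≈ 20.459)
o(u, t) = 1247/2016 (o(u, t) = 1247*(1/2016) = 1247/2016)
(-4411601 + o(r, 4))*(g(2143, 1092 + 568) + 612622) = (-4411601 + 1247/2016)*(64 + 612622) = -8893786369/2016*612686 = -2724549197638567/1008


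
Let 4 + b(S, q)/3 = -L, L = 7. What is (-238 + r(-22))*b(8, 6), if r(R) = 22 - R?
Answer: 6402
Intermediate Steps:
b(S, q) = -33 (b(S, q) = -12 + 3*(-1*7) = -12 + 3*(-7) = -12 - 21 = -33)
(-238 + r(-22))*b(8, 6) = (-238 + (22 - 1*(-22)))*(-33) = (-238 + (22 + 22))*(-33) = (-238 + 44)*(-33) = -194*(-33) = 6402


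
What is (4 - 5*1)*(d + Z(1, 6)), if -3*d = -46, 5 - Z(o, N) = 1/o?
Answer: -58/3 ≈ -19.333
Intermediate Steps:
Z(o, N) = 5 - 1/o
d = 46/3 (d = -⅓*(-46) = 46/3 ≈ 15.333)
(4 - 5*1)*(d + Z(1, 6)) = (4 - 5*1)*(46/3 + (5 - 1/1)) = (4 - 5)*(46/3 + (5 - 1*1)) = -(46/3 + (5 - 1)) = -(46/3 + 4) = -1*58/3 = -58/3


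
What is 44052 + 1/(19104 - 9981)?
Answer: 401886397/9123 ≈ 44052.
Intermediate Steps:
44052 + 1/(19104 - 9981) = 44052 + 1/9123 = 401886397/9123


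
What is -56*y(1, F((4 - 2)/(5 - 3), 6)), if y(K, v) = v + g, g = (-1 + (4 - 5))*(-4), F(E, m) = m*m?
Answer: -2464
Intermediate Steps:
F(E, m) = m²
g = 8 (g = (-1 - 1)*(-4) = -2*(-4) = 8)
y(K, v) = 8 + v (y(K, v) = v + 8 = 8 + v)
-56*y(1, F((4 - 2)/(5 - 3), 6)) = -56*(8 + 6²) = -56*(8 + 36) = -56*44 = -2464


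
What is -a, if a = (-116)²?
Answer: -13456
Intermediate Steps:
a = 13456
-a = -1*13456 = -13456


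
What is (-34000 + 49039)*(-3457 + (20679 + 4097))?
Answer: 320616441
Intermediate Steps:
(-34000 + 49039)*(-3457 + (20679 + 4097)) = 15039*(-3457 + 24776) = 15039*21319 = 320616441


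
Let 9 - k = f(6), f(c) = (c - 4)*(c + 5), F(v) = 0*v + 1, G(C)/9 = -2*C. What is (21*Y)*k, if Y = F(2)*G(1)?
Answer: 4914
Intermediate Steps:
G(C) = -18*C (G(C) = 9*(-2*C) = -18*C)
F(v) = 1 (F(v) = 0 + 1 = 1)
f(c) = (-4 + c)*(5 + c)
k = -13 (k = 9 - (-20 + 6 + 6²) = 9 - (-20 + 6 + 36) = 9 - 1*22 = 9 - 22 = -13)
Y = -18 (Y = 1*(-18*1) = 1*(-18) = -18)
(21*Y)*k = (21*(-18))*(-13) = -378*(-13) = 4914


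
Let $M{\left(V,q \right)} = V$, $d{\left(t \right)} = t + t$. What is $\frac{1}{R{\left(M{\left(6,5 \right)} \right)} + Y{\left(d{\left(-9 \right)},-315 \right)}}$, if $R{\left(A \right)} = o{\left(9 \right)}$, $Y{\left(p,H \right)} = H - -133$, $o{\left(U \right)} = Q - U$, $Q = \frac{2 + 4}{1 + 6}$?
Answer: $- \frac{7}{1331} \approx -0.0052592$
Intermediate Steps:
$Q = \frac{6}{7} \approx 0.85714$
$d{\left(t \right)} = 2 t$
$o{\left(U \right)} = \frac{6}{7} - U$
$Y{\left(p,H \right)} = 133 + H$ ($Y{\left(p,H \right)} = H + 133 = 133 + H$)
$R{\left(A \right)} = - \frac{57}{7}$ ($R{\left(A \right)} = \frac{6}{7} - 9 = - \frac{57}{7}$)
$\frac{1}{R{\left(M{\left(6,5 \right)} \right)} + Y{\left(d{\left(-9 \right)},-315 \right)}} = \frac{1}{- \frac{57}{7} + \left(133 - 315\right)} = \frac{1}{- \frac{57}{7} - 182} = \frac{1}{- \frac{1331}{7}} = - \frac{7}{1331}$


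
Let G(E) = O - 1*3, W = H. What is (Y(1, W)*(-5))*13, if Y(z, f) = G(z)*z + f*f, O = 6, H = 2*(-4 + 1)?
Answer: -2535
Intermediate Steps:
H = -6 (H = 2*(-3) = -6)
W = -6
G(E) = 3 (G(E) = 6 - 1*3 = 6 - 3 = 3)
Y(z, f) = f**2 + 3*z (Y(z, f) = 3*z + f*f = 3*z + f**2 = f**2 + 3*z)
(Y(1, W)*(-5))*13 = (((-6)**2 + 3*1)*(-5))*13 = ((36 + 3)*(-5))*13 = (39*(-5))*13 = -195*13 = -2535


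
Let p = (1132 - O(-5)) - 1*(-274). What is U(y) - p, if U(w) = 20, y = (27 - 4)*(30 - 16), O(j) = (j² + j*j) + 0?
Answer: -1336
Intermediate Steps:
O(j) = 2*j² (O(j) = (j² + j²) + 0 = 2*j² + 0 = 2*j²)
y = 322 (y = 23*14 = 322)
p = 1356 (p = (1132 - 2*(-5)²) - 1*(-274) = (1132 - 2*25) + 274 = (1132 - 1*50) + 274 = (1132 - 50) + 274 = 1082 + 274 = 1356)
U(y) - p = 20 - 1*1356 = 20 - 1356 = -1336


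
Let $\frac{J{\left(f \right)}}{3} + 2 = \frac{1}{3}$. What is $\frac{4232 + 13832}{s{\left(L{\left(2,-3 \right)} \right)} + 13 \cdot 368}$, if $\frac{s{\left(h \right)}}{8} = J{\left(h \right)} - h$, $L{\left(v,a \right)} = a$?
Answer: $\frac{1129}{298} \approx 3.7886$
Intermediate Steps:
$J{\left(f \right)} = -5$ ($J{\left(f \right)} = -6 + \frac{3}{3} = -6 + 3 \cdot \frac{1}{3} = -6 + 1 = -5$)
$s{\left(h \right)} = -40 - 8 h$ ($s{\left(h \right)} = 8 \left(-5 - h\right) = -40 - 8 h$)
$\frac{4232 + 13832}{s{\left(L{\left(2,-3 \right)} \right)} + 13 \cdot 368} = \frac{4232 + 13832}{\left(-40 - -24\right) + 13 \cdot 368} = \frac{18064}{\left(-40 + 24\right) + 4784} = \frac{18064}{-16 + 4784} = \frac{18064}{4768} = 18064 \cdot \frac{1}{4768} = \frac{1129}{298}$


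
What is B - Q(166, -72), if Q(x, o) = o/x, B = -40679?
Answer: -3376321/83 ≈ -40679.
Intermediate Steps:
B - Q(166, -72) = -40679 - (-72)/166 = -40679 - 1*(-36/83) = -40679 + 36/83 = -3376321/83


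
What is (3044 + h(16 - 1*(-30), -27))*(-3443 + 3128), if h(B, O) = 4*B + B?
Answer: -1031310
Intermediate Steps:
h(B, O) = 5*B
(3044 + h(16 - 1*(-30), -27))*(-3443 + 3128) = (3044 + 5*(16 - 1*(-30)))*(-3443 + 3128) = (3044 + 5*(16 + 30))*(-315) = (3044 + 5*46)*(-315) = (3044 + 230)*(-315) = 3274*(-315) = -1031310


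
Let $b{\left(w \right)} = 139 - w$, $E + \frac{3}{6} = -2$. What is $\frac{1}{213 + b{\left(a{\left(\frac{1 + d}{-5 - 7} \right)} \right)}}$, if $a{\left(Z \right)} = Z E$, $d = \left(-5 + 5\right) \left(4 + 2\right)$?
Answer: $\frac{24}{8443} \approx 0.0028426$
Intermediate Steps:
$d = 0$ ($d = 0 \cdot 6 = 0$)
$E = - \frac{5}{2}$ ($E = - \frac{1}{2} - 2 = - \frac{5}{2} \approx -2.5$)
$a{\left(Z \right)} = - \frac{5 Z}{2}$ ($a{\left(Z \right)} = Z \left(- \frac{5}{2}\right) = - \frac{5 Z}{2}$)
$\frac{1}{213 + b{\left(a{\left(\frac{1 + d}{-5 - 7} \right)} \right)}} = \frac{1}{213 + \left(139 - - \frac{5 \frac{1 + 0}{-5 - 7}}{2}\right)} = \frac{1}{213 + \left(139 - - \frac{5 \cdot 1 \frac{1}{-12}}{2}\right)} = \frac{1}{213 + \left(139 - - \frac{5 \cdot 1 \left(- \frac{1}{12}\right)}{2}\right)} = \frac{1}{213 + \left(139 - \left(- \frac{5}{2}\right) \left(- \frac{1}{12}\right)\right)} = \frac{1}{213 + \left(139 - \frac{5}{24}\right)} = \frac{1}{213 + \frac{3331}{24}} = \frac{1}{\frac{8443}{24}} = \frac{24}{8443}$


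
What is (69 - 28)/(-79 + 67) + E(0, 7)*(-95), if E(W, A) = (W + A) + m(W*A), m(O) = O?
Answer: -8021/12 ≈ -668.42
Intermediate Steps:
E(W, A) = A + W + A*W (E(W, A) = (W + A) + W*A = (A + W) + A*W = A + W + A*W)
(69 - 28)/(-79 + 67) + E(0, 7)*(-95) = (69 - 28)/(-79 + 67) + (7 + 0 + 7*0)*(-95) = 41/(-12) + (7 + 0 + 0)*(-95) = 41*(-1/12) + 7*(-95) = -41/12 - 665 = -8021/12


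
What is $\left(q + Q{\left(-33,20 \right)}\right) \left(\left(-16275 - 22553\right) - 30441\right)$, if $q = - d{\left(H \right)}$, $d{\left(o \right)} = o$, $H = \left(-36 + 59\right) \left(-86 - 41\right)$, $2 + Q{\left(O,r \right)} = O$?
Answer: $-199910334$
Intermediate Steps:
$Q{\left(O,r \right)} = -2 + O$
$H = -2921$ ($H = 23 \left(-127\right) = -2921$)
$q = 2921$ ($q = \left(-1\right) \left(-2921\right) = 2921$)
$\left(q + Q{\left(-33,20 \right)}\right) \left(\left(-16275 - 22553\right) - 30441\right) = \left(2921 - 35\right) \left(\left(-16275 - 22553\right) - 30441\right) = 2886 \left(-38828 - 30441\right) = 2886 \left(-69269\right) = -199910334$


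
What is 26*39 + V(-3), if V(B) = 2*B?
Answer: 1008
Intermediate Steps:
26*39 + V(-3) = 26*39 + 2*(-3) = 1014 - 6 = 1008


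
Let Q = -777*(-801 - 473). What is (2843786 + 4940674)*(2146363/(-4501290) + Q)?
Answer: 1156204001138994474/150043 ≈ 7.7058e+12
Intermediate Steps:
Q = 989898 (Q = -777*(-1274) = 989898)
(2843786 + 4940674)*(2146363/(-4501290) + Q) = (2843786 + 4940674)*(2146363/(-4501290) + 989898) = 7784460*(2146363*(-1/4501290) + 989898) = 7784460*(-2146363/4501290 + 989898) = 7784460*(4455815822057/4501290) = 1156204001138994474/150043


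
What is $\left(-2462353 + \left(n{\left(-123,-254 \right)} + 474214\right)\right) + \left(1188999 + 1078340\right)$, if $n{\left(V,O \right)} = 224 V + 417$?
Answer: $252065$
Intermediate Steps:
$n{\left(V,O \right)} = 417 + 224 V$
$\left(-2462353 + \left(n{\left(-123,-254 \right)} + 474214\right)\right) + \left(1188999 + 1078340\right) = \left(-2462353 + \left(\left(417 + 224 \left(-123\right)\right) + 474214\right)\right) + \left(1188999 + 1078340\right) = \left(-2462353 + \left(\left(417 - 27552\right) + 474214\right)\right) + 2267339 = \left(-2462353 + \left(-27135 + 474214\right)\right) + 2267339 = \left(-2462353 + 447079\right) + 2267339 = -2015274 + 2267339 = 252065$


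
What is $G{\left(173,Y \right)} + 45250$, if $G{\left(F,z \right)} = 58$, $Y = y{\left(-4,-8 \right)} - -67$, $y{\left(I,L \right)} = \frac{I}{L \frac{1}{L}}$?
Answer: $45308$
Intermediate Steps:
$y{\left(I,L \right)} = I$ ($y{\left(I,L \right)} = \frac{I}{1} = I 1 = I$)
$Y = 63$ ($Y = -4 - -67 = -4 + 67 = 63$)
$G{\left(173,Y \right)} + 45250 = 58 + 45250 = 45308$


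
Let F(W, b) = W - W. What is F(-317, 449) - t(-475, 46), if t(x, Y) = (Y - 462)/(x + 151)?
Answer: -104/81 ≈ -1.2840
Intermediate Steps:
F(W, b) = 0
t(x, Y) = (-462 + Y)/(151 + x)
F(-317, 449) - t(-475, 46) = 0 - (-462 + 46)/(151 - 475) = 0 - (-416)/(-324) = 0 - (-1)*(-416)/324 = 0 - 1*104/81 = 0 - 104/81 = -104/81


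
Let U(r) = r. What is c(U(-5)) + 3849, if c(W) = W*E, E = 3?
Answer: 3834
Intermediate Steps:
c(W) = 3*W (c(W) = W*3 = 3*W)
c(U(-5)) + 3849 = 3*(-5) + 3849 = -15 + 3849 = 3834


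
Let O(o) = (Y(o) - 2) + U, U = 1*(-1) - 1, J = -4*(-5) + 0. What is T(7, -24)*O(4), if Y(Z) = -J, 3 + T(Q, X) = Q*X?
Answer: 4104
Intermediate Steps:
J = 20 (J = 20 + 0 = 20)
T(Q, X) = -3 + Q*X
U = -2 (U = -1 - 1 = -2)
Y(Z) = -20 (Y(Z) = -1*20 = -20)
O(o) = -24 (O(o) = (-20 - 2) - 2 = -22 - 2 = -24)
T(7, -24)*O(4) = (-3 + 7*(-24))*(-24) = (-3 - 168)*(-24) = -171*(-24) = 4104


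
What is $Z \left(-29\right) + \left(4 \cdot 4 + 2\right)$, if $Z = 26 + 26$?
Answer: $-1490$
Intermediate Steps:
$Z = 52$
$Z \left(-29\right) + \left(4 \cdot 4 + 2\right) = 52 \left(-29\right) + \left(4 \cdot 4 + 2\right) = -1508 + \left(16 + 2\right) = -1508 + 18 = -1490$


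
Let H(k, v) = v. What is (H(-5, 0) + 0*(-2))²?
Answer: 0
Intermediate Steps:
(H(-5, 0) + 0*(-2))² = (0 + 0*(-2))² = (0 + 0)² = 0² = 0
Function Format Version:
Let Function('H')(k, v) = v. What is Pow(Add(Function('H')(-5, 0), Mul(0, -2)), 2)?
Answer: 0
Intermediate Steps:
Pow(Add(Function('H')(-5, 0), Mul(0, -2)), 2) = Pow(Add(0, Mul(0, -2)), 2) = Pow(Add(0, 0), 2) = Pow(0, 2) = 0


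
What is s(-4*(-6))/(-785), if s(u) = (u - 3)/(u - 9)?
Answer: -7/3925 ≈ -0.0017834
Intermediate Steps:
s(u) = (-3 + u)/(-9 + u)
s(-4*(-6))/(-785) = ((-3 - 4*(-6))/(-9 - 4*(-6)))/(-785) = ((-3 + 24)/(-9 + 24))*(-1/785) = (21/15)*(-1/785) = ((1/15)*21)*(-1/785) = (7/5)*(-1/785) = -7/3925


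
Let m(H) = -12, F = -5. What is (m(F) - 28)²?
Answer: 1600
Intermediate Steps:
(m(F) - 28)² = (-12 - 28)² = (-40)² = 1600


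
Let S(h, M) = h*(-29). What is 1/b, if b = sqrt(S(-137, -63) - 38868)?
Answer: -I*sqrt(34895)/34895 ≈ -0.0053533*I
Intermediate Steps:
S(h, M) = -29*h
b = I*sqrt(34895) (b = sqrt(-29*(-137) - 38868) = sqrt(3973 - 38868) = sqrt(-34895) = I*sqrt(34895) ≈ 186.8*I)
1/b = 1/(I*sqrt(34895)) = -I*sqrt(34895)/34895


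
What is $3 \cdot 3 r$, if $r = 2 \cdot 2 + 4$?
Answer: $72$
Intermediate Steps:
$r = 8$ ($r = 4 + 4 = 8$)
$3 \cdot 3 r = 3 \cdot 3 \cdot 8 = 9 \cdot 8 = 72$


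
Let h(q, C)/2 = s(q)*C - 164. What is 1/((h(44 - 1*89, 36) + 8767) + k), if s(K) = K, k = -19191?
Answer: -1/13992 ≈ -7.1469e-5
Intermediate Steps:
h(q, C) = -328 + 2*C*q (h(q, C) = 2*(q*C - 164) = 2*(C*q - 164) = 2*(-164 + C*q) = -328 + 2*C*q)
1/((h(44 - 1*89, 36) + 8767) + k) = 1/(((-328 + 2*36*(44 - 1*89)) + 8767) - 19191) = 1/(((-328 + 2*36*(44 - 89)) + 8767) - 19191) = 1/(((-328 + 2*36*(-45)) + 8767) - 19191) = 1/(((-328 - 3240) + 8767) - 19191) = 1/((-3568 + 8767) - 19191) = 1/(5199 - 19191) = 1/(-13992) = -1/13992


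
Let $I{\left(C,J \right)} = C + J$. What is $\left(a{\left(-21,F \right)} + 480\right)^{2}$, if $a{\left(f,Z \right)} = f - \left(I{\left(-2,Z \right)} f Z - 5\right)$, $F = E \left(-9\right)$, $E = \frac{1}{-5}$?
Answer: $\frac{130210921}{625} \approx 2.0834 \cdot 10^{5}$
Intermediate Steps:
$E = - \frac{1}{5} \approx -0.2$
$F = \frac{9}{5}$ ($F = \left(- \frac{1}{5}\right) \left(-9\right) = \frac{9}{5} \approx 1.8$)
$a{\left(f,Z \right)} = 5 + f - Z f \left(-2 + Z\right)$ ($a{\left(f,Z \right)} = f - \left(\left(-2 + Z\right) f Z - 5\right) = f - \left(f \left(-2 + Z\right) Z - 5\right) = f - \left(Z f \left(-2 + Z\right) - 5\right) = f - \left(-5 + Z f \left(-2 + Z\right)\right) = 5 + f - Z f \left(-2 + Z\right)$)
$\left(a{\left(-21,F \right)} + 480\right)^{2} = \left(\left(5 - 21 - \frac{9}{5} \left(-21\right) \left(-2 + \frac{9}{5}\right)\right) + 480\right)^{2} = \left(\left(5 - 21 - \frac{9}{5} \left(-21\right) \left(- \frac{1}{5}\right)\right) + 480\right)^{2} = \left(\left(5 - 21 - \frac{189}{25}\right) + 480\right)^{2} = \left(- \frac{589}{25} + 480\right)^{2} = \left(\frac{11411}{25}\right)^{2} = \frac{130210921}{625}$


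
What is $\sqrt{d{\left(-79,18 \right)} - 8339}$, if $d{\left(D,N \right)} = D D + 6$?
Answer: $2 i \sqrt{523} \approx 45.738 i$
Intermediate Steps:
$d{\left(D,N \right)} = 6 + D^{2}$ ($d{\left(D,N \right)} = D^{2} + 6 = 6 + D^{2}$)
$\sqrt{d{\left(-79,18 \right)} - 8339} = \sqrt{\left(6 + \left(-79\right)^{2}\right) - 8339} = \sqrt{\left(6 + 6241\right) - 8339} = \sqrt{6247 - 8339} = \sqrt{-2092} = 2 i \sqrt{523}$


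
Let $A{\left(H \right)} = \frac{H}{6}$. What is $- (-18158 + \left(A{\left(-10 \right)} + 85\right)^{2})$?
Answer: $\frac{100922}{9} \approx 11214.0$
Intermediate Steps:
$A{\left(H \right)} = \frac{H}{6}$ ($A{\left(H \right)} = H \frac{1}{6} = \frac{H}{6}$)
$- (-18158 + \left(A{\left(-10 \right)} + 85\right)^{2}) = - (-18158 + \left(\frac{1}{6} \left(-10\right) + 85\right)^{2}) = - (-18158 + \left(- \frac{5}{3} + 85\right)^{2}) = - (-18158 + \left(\frac{250}{3}\right)^{2}) = - (-18158 + \frac{62500}{9}) = \left(-1\right) \left(- \frac{100922}{9}\right) = \frac{100922}{9}$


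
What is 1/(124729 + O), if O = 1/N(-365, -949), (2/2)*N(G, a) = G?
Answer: 365/45526084 ≈ 8.0174e-6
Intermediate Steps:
N(G, a) = G
O = -1/365 (O = 1/(-365) = -1/365 ≈ -0.0027397)
1/(124729 + O) = 1/(124729 - 1/365) = 1/(45526084/365) = 365/45526084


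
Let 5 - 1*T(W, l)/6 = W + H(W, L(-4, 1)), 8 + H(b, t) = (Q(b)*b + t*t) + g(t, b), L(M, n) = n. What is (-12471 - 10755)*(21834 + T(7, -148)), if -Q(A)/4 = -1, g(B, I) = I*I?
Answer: -497082852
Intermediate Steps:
g(B, I) = I²
Q(A) = 4 (Q(A) = -4*(-1) = 4)
H(b, t) = -8 + b² + t² + 4*b (H(b, t) = -8 + ((4*b + t*t) + b²) = -8 + ((4*b + t²) + b²) = -8 + ((t² + 4*b) + b²) = -8 + (b² + t² + 4*b) = -8 + b² + t² + 4*b)
T(W, l) = 72 - 30*W - 6*W² (T(W, l) = 30 - 6*(W + (-8 + W² + 1² + 4*W)) = 30 - 6*(W + (-8 + W² + 1 + 4*W)) = 30 - 6*(W + (-7 + W² + 4*W)) = 30 - 6*(-7 + W² + 5*W) = 30 + (42 - 30*W - 6*W²) = 72 - 30*W - 6*W²)
(-12471 - 10755)*(21834 + T(7, -148)) = (-12471 - 10755)*(21834 + (72 - 30*7 - 6*7²)) = -23226*(21834 + (72 - 210 - 6*49)) = -23226*(21834 + (72 - 210 - 294)) = -23226*(21834 - 432) = -23226*21402 = -497082852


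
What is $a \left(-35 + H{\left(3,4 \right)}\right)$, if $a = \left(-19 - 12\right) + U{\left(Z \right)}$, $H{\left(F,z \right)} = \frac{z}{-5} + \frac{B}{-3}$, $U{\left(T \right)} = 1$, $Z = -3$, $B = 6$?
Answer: $1134$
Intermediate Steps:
$H{\left(F,z \right)} = -2 - \frac{z}{5}$ ($H{\left(F,z \right)} = \frac{z}{-5} + \frac{6}{-3} = z \left(- \frac{1}{5}\right) + 6 \left(- \frac{1}{3}\right) = - \frac{z}{5} - 2 = -2 - \frac{z}{5}$)
$a = -30$ ($a = \left(-19 - 12\right) + 1 = -31 + 1 = -30$)
$a \left(-35 + H{\left(3,4 \right)}\right) = - 30 \left(-35 - \frac{14}{5}\right) = \left(-30\right) \left(- \frac{189}{5}\right) = 1134$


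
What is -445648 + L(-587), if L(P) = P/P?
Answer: -445647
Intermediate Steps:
L(P) = 1
-445648 + L(-587) = -445648 + 1 = -445647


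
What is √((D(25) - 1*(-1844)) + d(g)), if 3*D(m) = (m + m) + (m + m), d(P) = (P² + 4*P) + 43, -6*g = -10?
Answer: 2*√4342/3 ≈ 43.929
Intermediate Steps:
g = 5/3 (g = -⅙*(-10) = 5/3 ≈ 1.6667)
d(P) = 43 + P² + 4*P
D(m) = 4*m/3 (D(m) = ((m + m) + (m + m))/3 = (2*m + 2*m)/3 = (4*m)/3 = 4*m/3)
√((D(25) - 1*(-1844)) + d(g)) = √(((4/3)*25 - 1*(-1844)) + (43 + (5/3)² + 4*(5/3))) = √((100/3 + 1844) + (43 + 25/9 + 20/3)) = √(5632/3 + 472/9) = √(17368/9) = 2*√4342/3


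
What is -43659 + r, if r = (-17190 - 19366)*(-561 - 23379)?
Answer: 875106981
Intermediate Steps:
r = 875150640 (r = -36556*(-23940) = 875150640)
-43659 + r = -43659 + 875150640 = 875106981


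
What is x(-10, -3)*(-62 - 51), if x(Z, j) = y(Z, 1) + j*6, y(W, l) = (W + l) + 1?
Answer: 2938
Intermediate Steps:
y(W, l) = 1 + W + l
x(Z, j) = 2 + Z + 6*j (x(Z, j) = (1 + Z + 1) + j*6 = (2 + Z) + 6*j = 2 + Z + 6*j)
x(-10, -3)*(-62 - 51) = (2 - 10 + 6*(-3))*(-62 - 51) = (2 - 10 - 18)*(-113) = -26*(-113) = 2938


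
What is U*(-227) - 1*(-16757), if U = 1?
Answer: 16530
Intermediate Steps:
U*(-227) - 1*(-16757) = 1*(-227) - 1*(-16757) = -227 + 16757 = 16530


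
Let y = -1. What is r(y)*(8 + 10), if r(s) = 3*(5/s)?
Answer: -270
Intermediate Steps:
r(s) = 15/s
r(y)*(8 + 10) = (15/(-1))*(8 + 10) = (15*(-1))*18 = -15*18 = -270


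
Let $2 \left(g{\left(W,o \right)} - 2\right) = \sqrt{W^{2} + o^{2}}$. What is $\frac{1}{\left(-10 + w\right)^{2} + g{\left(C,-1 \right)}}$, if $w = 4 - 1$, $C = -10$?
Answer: $\frac{204}{10303} - \frac{2 \sqrt{101}}{10303} \approx 0.017849$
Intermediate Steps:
$w = 3$ ($w = 4 - 1 = 3$)
$g{\left(W,o \right)} = 2 + \frac{\sqrt{W^{2} + o^{2}}}{2}$
$\frac{1}{\left(-10 + w\right)^{2} + g{\left(C,-1 \right)}} = \frac{1}{\left(-10 + 3\right)^{2} + \left(2 + \frac{\sqrt{\left(-10\right)^{2} + \left(-1\right)^{2}}}{2}\right)} = \frac{1}{\left(-7\right)^{2} + \left(2 + \frac{\sqrt{100 + 1}}{2}\right)} = \frac{1}{49 + \left(2 + \frac{\sqrt{101}}{2}\right)} = \frac{1}{51 + \frac{\sqrt{101}}{2}}$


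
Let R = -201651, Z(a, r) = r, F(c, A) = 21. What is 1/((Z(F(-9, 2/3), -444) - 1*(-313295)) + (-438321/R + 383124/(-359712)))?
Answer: 2014896792/630364709940265 ≈ 3.1964e-6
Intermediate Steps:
1/((Z(F(-9, 2/3), -444) - 1*(-313295)) + (-438321/R + 383124/(-359712))) = 1/((-444 - 1*(-313295)) + (-438321/(-201651) + 383124/(-359712))) = 1/((-444 + 313295) + (-438321*(-1/201651) + 383124*(-1/359712))) = 1/(312851 + (146107/67217 - 31927/29976)) = 1/(312851 + 2233666273/2014896792) = 1/(630364709940265/2014896792) = 2014896792/630364709940265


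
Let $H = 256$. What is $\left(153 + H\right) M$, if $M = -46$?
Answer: $-18814$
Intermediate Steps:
$\left(153 + H\right) M = \left(153 + 256\right) \left(-46\right) = 409 \left(-46\right) = -18814$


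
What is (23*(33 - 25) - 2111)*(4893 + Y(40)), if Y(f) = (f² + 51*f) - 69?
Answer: -16310128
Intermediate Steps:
Y(f) = -69 + f² + 51*f
(23*(33 - 25) - 2111)*(4893 + Y(40)) = (23*(33 - 25) - 2111)*(4893 + (-69 + 40² + 51*40)) = (23*8 - 2111)*(4893 + (-69 + 1600 + 2040)) = (184 - 2111)*(4893 + 3571) = -1927*8464 = -16310128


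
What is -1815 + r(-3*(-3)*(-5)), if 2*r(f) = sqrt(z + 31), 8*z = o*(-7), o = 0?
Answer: -1815 + sqrt(31)/2 ≈ -1812.2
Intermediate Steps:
z = 0 (z = (0*(-7))/8 = (1/8)*0 = 0)
r(f) = sqrt(31)/2 (r(f) = sqrt(0 + 31)/2 = sqrt(31)/2)
-1815 + r(-3*(-3)*(-5)) = -1815 + sqrt(31)/2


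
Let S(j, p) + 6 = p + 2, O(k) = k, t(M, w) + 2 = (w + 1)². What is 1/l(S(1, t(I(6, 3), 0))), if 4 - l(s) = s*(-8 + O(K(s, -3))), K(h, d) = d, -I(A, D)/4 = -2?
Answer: -1/51 ≈ -0.019608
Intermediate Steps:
I(A, D) = 8 (I(A, D) = -4*(-2) = 8)
t(M, w) = -2 + (1 + w)² (t(M, w) = -2 + (w + 1)² = -2 + (1 + w)²)
S(j, p) = -4 + p (S(j, p) = -6 + (p + 2) = -6 + (2 + p) = -4 + p)
l(s) = 4 + 11*s (l(s) = 4 - s*(-8 - 3) = 4 - s*(-11) = 4 - (-11)*s = 4 + 11*s)
1/l(S(1, t(I(6, 3), 0))) = 1/(4 + 11*(-4 + (-2 + (1 + 0)²))) = 1/(4 + 11*(-4 + (-2 + 1²))) = 1/(4 + 11*(-4 + (-2 + 1))) = 1/(4 + 11*(-4 - 1)) = 1/(4 + 11*(-5)) = 1/(4 - 55) = 1/(-51) = -1/51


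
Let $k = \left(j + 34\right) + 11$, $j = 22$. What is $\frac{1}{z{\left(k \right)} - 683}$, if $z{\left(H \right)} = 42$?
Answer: $- \frac{1}{641} \approx -0.0015601$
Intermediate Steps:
$k = 67$ ($k = \left(22 + 34\right) + 11 = 56 + 11 = 67$)
$\frac{1}{z{\left(k \right)} - 683} = \frac{1}{42 - 683} = \frac{1}{-641} = - \frac{1}{641}$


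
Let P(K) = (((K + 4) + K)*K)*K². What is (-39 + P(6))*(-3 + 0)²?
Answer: 30753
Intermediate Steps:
P(K) = K³*(4 + 2*K) (P(K) = (((4 + K) + K)*K)*K² = ((4 + 2*K)*K)*K² = (K*(4 + 2*K))*K² = K³*(4 + 2*K))
(-39 + P(6))*(-3 + 0)² = (-39 + 2*6³*(2 + 6))*(-3 + 0)² = (-39 + 2*216*8)*(-3)² = (-39 + 3456)*9 = 3417*9 = 30753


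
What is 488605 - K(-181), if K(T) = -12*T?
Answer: 486433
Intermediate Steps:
488605 - K(-181) = 488605 - (-12)*(-181) = 488605 - 1*2172 = 488605 - 2172 = 486433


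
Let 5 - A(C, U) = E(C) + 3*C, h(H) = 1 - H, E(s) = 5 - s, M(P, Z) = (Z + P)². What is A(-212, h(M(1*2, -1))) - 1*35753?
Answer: -35329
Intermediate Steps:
M(P, Z) = (P + Z)²
A(C, U) = -2*C (A(C, U) = 5 - ((5 - C) + 3*C) = 5 - (5 + 2*C) = 5 + (-5 - 2*C) = -2*C)
A(-212, h(M(1*2, -1))) - 1*35753 = -2*(-212) - 1*35753 = 424 - 35753 = -35329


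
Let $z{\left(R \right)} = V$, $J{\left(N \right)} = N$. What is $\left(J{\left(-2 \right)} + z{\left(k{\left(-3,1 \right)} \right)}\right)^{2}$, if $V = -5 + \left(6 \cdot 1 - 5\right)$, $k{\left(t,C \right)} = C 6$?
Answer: $36$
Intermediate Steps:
$k{\left(t,C \right)} = 6 C$
$V = -4$ ($V = -5 + \left(6 - 5\right) = -5 + 1 = -4$)
$z{\left(R \right)} = -4$
$\left(J{\left(-2 \right)} + z{\left(k{\left(-3,1 \right)} \right)}\right)^{2} = \left(-2 - 4\right)^{2} = \left(-6\right)^{2} = 36$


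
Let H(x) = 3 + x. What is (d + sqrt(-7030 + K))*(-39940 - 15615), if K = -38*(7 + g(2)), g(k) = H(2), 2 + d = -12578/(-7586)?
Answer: 72054835/3793 - 55555*I*sqrt(7486) ≈ 18997.0 - 4.8067e+6*I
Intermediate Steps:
d = -1297/3793 (d = -2 - 12578/(-7586) = -2 - 12578*(-1/7586) = -2 + 6289/3793 = -1297/3793 ≈ -0.34195)
g(k) = 5 (g(k) = 3 + 2 = 5)
K = -456 (K = -38*(7 + 5) = -38*12 = -456)
(d + sqrt(-7030 + K))*(-39940 - 15615) = (-1297/3793 + sqrt(-7030 - 456))*(-39940 - 15615) = (-1297/3793 + sqrt(-7486))*(-55555) = (-1297/3793 + I*sqrt(7486))*(-55555) = 72054835/3793 - 55555*I*sqrt(7486)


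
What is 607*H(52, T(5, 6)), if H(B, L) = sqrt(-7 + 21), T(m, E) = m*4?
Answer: 607*sqrt(14) ≈ 2271.2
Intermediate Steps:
T(m, E) = 4*m
H(B, L) = sqrt(14)
607*H(52, T(5, 6)) = 607*sqrt(14)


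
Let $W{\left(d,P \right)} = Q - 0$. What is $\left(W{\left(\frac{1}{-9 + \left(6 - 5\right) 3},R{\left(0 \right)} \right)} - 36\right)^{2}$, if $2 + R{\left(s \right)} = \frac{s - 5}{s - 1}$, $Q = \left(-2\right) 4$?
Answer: $1936$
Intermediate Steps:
$Q = -8$
$R{\left(s \right)} = -2 + \frac{-5 + s}{-1 + s}$ ($R{\left(s \right)} = -2 + \frac{s - 5}{s - 1} = -2 + \frac{-5 + s}{-1 + s}$)
$W{\left(d,P \right)} = -8$ ($W{\left(d,P \right)} = -8 - 0 = -8 + 0 = -8$)
$\left(W{\left(\frac{1}{-9 + \left(6 - 5\right) 3},R{\left(0 \right)} \right)} - 36\right)^{2} = \left(-8 - 36\right)^{2} = \left(-44\right)^{2} = 1936$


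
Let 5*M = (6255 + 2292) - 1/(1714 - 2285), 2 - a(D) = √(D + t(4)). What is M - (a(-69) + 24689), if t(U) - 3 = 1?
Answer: -65612467/2855 + I*√65 ≈ -22982.0 + 8.0623*I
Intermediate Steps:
t(U) = 4 (t(U) = 3 + 1 = 4)
a(D) = 2 - √(4 + D) (a(D) = 2 - √(D + 4) = 2 - √(4 + D))
M = 4880338/2855 (M = ((6255 + 2292) - 1/(1714 - 2285))/5 = (8547 - 1/(-571))/5 = (8547 - 1*(-1/571))/5 = (8547 + 1/571)/5 = (⅕)*(4880338/571) = 4880338/2855 ≈ 1709.4)
M - (a(-69) + 24689) = 4880338/2855 - ((2 - √(4 - 69)) + 24689) = 4880338/2855 - ((2 - √(-65)) + 24689) = 4880338/2855 - ((2 - I*√65) + 24689) = 4880338/2855 - (24691 - I*√65) = 4880338/2855 + (-24691 + I*√65) = -65612467/2855 + I*√65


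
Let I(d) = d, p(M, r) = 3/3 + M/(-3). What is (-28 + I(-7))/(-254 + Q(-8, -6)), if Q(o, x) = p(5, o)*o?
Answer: 105/746 ≈ 0.14075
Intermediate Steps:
p(M, r) = 1 - M/3 (p(M, r) = 3*(⅓) + M*(-⅓) = 1 - M/3)
Q(o, x) = -2*o/3 (Q(o, x) = (1 - ⅓*5)*o = (1 - 5/3)*o = -2*o/3)
(-28 + I(-7))/(-254 + Q(-8, -6)) = (-28 - 7)/(-254 - ⅔*(-8)) = -35/(-254 + 16/3) = -35/(-746/3) = -35*(-3/746) = 105/746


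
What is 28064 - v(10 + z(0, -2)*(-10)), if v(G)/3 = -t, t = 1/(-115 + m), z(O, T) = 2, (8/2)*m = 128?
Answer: 2329309/83 ≈ 28064.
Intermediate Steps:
m = 32 (m = (1/4)*128 = 32)
t = -1/83 (t = 1/(-115 + 32) = 1/(-83) = -1/83 ≈ -0.012048)
v(G) = 3/83 (v(G) = 3*(-1*(-1/83)) = 3*(1/83) = 3/83)
28064 - v(10 + z(0, -2)*(-10)) = 28064 - 1*3/83 = 28064 - 3/83 = 2329309/83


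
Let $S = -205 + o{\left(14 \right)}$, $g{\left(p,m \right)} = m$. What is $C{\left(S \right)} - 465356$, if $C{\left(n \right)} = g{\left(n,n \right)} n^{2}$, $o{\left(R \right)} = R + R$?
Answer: $-6010589$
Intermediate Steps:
$o{\left(R \right)} = 2 R$
$S = -177$ ($S = -205 + 2 \cdot 14 = -205 + 28 = -177$)
$C{\left(n \right)} = n^{3}$ ($C{\left(n \right)} = n n^{2} = n^{3}$)
$C{\left(S \right)} - 465356 = \left(-177\right)^{3} - 465356 = -5545233 - 465356 = -6010589$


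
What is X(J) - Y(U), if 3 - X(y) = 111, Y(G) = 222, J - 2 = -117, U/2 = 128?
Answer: -330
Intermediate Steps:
U = 256 (U = 2*128 = 256)
J = -115 (J = 2 - 117 = -115)
X(y) = -108 (X(y) = 3 - 1*111 = 3 - 111 = -108)
X(J) - Y(U) = -108 - 1*222 = -108 - 222 = -330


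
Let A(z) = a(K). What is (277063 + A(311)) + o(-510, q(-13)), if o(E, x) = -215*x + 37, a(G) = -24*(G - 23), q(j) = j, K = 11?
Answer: 280183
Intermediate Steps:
a(G) = 552 - 24*G (a(G) = -24*(-23 + G) = 552 - 24*G)
A(z) = 288 (A(z) = 552 - 24*11 = 552 - 264 = 288)
o(E, x) = 37 - 215*x
(277063 + A(311)) + o(-510, q(-13)) = (277063 + 288) + (37 - 215*(-13)) = 277351 + (37 + 2795) = 277351 + 2832 = 280183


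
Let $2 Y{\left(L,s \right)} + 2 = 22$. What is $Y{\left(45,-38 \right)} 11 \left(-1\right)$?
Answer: $-110$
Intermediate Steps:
$Y{\left(L,s \right)} = 10$ ($Y{\left(L,s \right)} = -1 + \frac{1}{2} \cdot 22 = -1 + 11 = 10$)
$Y{\left(45,-38 \right)} 11 \left(-1\right) = 10 \cdot 11 \left(-1\right) = 10 \left(-11\right) = -110$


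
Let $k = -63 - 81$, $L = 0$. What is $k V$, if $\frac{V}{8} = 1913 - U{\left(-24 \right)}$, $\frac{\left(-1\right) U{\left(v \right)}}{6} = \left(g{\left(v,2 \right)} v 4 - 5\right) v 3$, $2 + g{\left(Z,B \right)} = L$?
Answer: $90859392$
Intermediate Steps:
$g{\left(Z,B \right)} = -2$ ($g{\left(Z,B \right)} = -2 + 0 = -2$)
$k = -144$
$U{\left(v \right)} = - 18 v \left(-5 - 8 v\right)$ ($U{\left(v \right)} = - 6 \left(- 2 v 4 - 5\right) v 3 = - 6 \left(- 8 v - 5\right) 3 v = - 6 \left(-5 - 8 v\right) 3 v = - 6 \cdot 3 v \left(-5 - 8 v\right) = - 18 v \left(-5 - 8 v\right)$)
$V = -630968$ ($V = 8 \left(1913 - 18 \left(-24\right) \left(5 + 8 \left(-24\right)\right)\right) = 8 \left(1913 - 18 \left(-24\right) \left(5 - 192\right)\right) = 8 \left(1913 - 18 \left(-24\right) \left(-187\right)\right) = 8 \left(1913 - 80784\right) = 8 \left(-78871\right) = -630968$)
$k V = \left(-144\right) \left(-630968\right) = 90859392$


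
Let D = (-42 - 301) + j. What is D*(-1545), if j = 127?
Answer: 333720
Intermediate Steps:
D = -216 (D = (-42 - 301) + 127 = -343 + 127 = -216)
D*(-1545) = -216*(-1545) = 333720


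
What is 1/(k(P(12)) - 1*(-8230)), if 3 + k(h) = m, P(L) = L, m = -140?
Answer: 1/8087 ≈ 0.00012366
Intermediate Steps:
k(h) = -143 (k(h) = -3 - 140 = -143)
1/(k(P(12)) - 1*(-8230)) = 1/(-143 - 1*(-8230)) = 1/(-143 + 8230) = 1/8087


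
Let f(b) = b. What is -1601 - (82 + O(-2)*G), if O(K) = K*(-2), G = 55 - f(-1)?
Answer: -1907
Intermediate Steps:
G = 56 (G = 55 - 1*(-1) = 55 + 1 = 56)
O(K) = -2*K
-1601 - (82 + O(-2)*G) = -1601 - (82 - 2*(-2)*56) = -1601 - (82 + 4*56) = -1601 - (82 + 224) = -1601 - 1*306 = -1601 - 306 = -1907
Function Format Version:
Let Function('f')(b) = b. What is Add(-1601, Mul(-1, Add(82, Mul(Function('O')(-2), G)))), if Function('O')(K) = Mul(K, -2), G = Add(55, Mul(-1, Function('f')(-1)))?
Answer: -1907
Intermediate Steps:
G = 56 (G = Add(55, Mul(-1, -1)) = Add(55, 1) = 56)
Function('O')(K) = Mul(-2, K)
Add(-1601, Mul(-1, Add(82, Mul(Function('O')(-2), G)))) = Add(-1601, Mul(-1, Add(82, Mul(Mul(-2, -2), 56)))) = Add(-1601, Mul(-1, Add(82, Mul(4, 56)))) = Add(-1601, Mul(-1, Add(82, 224))) = Add(-1601, Mul(-1, 306)) = Add(-1601, -306) = -1907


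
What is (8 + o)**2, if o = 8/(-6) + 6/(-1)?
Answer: 4/9 ≈ 0.44444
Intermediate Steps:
o = -22/3 (o = 8*(-1/6) + 6*(-1) = -4/3 - 6 = -22/3 ≈ -7.3333)
(8 + o)**2 = (8 - 22/3)**2 = (2/3)**2 = 4/9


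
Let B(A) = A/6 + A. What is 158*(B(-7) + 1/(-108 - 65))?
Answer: -670157/519 ≈ -1291.2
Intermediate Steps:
B(A) = 7*A/6 (B(A) = A/6 + A = 7*A/6)
158*(B(-7) + 1/(-108 - 65)) = 158*((7/6)*(-7) + 1/(-108 - 65)) = 158*(-49/6 + 1/(-173)) = 158*(-49/6 - 1/173) = 158*(-8483/1038) = -670157/519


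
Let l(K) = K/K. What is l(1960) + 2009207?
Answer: 2009208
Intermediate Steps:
l(K) = 1
l(1960) + 2009207 = 1 + 2009207 = 2009208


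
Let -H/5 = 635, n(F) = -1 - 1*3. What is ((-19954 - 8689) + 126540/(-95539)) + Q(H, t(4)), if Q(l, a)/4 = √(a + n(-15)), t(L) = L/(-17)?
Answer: -2736650117/95539 + 24*I*√34/17 ≈ -28644.0 + 8.2319*I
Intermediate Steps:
n(F) = -4 (n(F) = -1 - 3 = -4)
t(L) = -L/17 (t(L) = L*(-1/17) = -L/17)
H = -3175 (H = -5*635 = -3175)
Q(l, a) = 4*√(-4 + a) (Q(l, a) = 4*√(a - 4) = 4*√(-4 + a))
((-19954 - 8689) + 126540/(-95539)) + Q(H, t(4)) = ((-19954 - 8689) + 126540/(-95539)) + 4*√(-4 - 1/17*4) = (-28643 + 126540*(-1/95539)) + 4*√(-4 - 4/17) = (-28643 - 126540/95539) + 4*√(-72/17) = -2736650117/95539 + 4*(6*I*√34/17) = -2736650117/95539 + 24*I*√34/17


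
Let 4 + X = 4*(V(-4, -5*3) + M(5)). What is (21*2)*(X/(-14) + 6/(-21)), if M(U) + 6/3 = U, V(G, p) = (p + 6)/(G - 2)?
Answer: -54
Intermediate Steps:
V(G, p) = (6 + p)/(-2 + G)
M(U) = -2 + U
X = 14 (X = -4 + 4*((6 - 5*3)/(-2 - 4) + (-2 + 5)) = -4 + 4*((6 - 15)/(-6) + 3) = -4 + 4*(-1/6*(-9) + 3) = -4 + 4*(3/2 + 3) = -4 + 4*(9/2) = -4 + 18 = 14)
(21*2)*(X/(-14) + 6/(-21)) = (21*2)*(14/(-14) + 6/(-21)) = 42*(14*(-1/14) + 6*(-1/21)) = 42*(-1 - 2/7) = 42*(-9/7) = -54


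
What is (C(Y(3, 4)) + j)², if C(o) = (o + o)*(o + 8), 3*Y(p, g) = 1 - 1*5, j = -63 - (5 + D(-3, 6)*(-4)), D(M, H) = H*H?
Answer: 274576/81 ≈ 3389.8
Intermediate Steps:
D(M, H) = H²
j = 76 (j = -63 - (5 + 6²*(-4)) = -63 - (5 + 36*(-4)) = -63 - (5 - 144) = -63 - 1*(-139) = -63 + 139 = 76)
Y(p, g) = -4/3 (Y(p, g) = (1 - 1*5)/3 = (1 - 5)/3 = (⅓)*(-4) = -4/3)
C(o) = 2*o*(8 + o) (C(o) = (2*o)*(8 + o) = 2*o*(8 + o))
(C(Y(3, 4)) + j)² = (2*(-4/3)*(8 - 4/3) + 76)² = (2*(-4/3)*(20/3) + 76)² = (-160/9 + 76)² = (524/9)² = 274576/81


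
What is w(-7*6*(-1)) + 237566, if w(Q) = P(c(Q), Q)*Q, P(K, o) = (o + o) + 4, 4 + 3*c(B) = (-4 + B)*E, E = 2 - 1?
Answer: 241262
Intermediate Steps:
E = 1
c(B) = -8/3 + B/3 (c(B) = -4/3 + ((-4 + B)*1)/3 = -4/3 + (-4 + B)/3 = -4/3 + (-4/3 + B/3) = -8/3 + B/3)
P(K, o) = 4 + 2*o (P(K, o) = 2*o + 4 = 4 + 2*o)
w(Q) = Q*(4 + 2*Q) (w(Q) = (4 + 2*Q)*Q = Q*(4 + 2*Q))
w(-7*6*(-1)) + 237566 = 2*(-7*6*(-1))*(2 - 7*6*(-1)) + 237566 = 2*(-42*(-1))*(2 - 42*(-1)) + 237566 = 2*42*(2 + 42) + 237566 = 2*42*44 + 237566 = 3696 + 237566 = 241262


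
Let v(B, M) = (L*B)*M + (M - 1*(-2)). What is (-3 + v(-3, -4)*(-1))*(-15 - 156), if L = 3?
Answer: 6327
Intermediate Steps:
v(B, M) = 2 + M + 3*B*M (v(B, M) = (3*B)*M + (M - 1*(-2)) = 3*B*M + (M + 2) = 3*B*M + (2 + M) = 2 + M + 3*B*M)
(-3 + v(-3, -4)*(-1))*(-15 - 156) = (-3 + (2 - 4 + 3*(-3)*(-4))*(-1))*(-15 - 156) = (-3 + (2 - 4 + 36)*(-1))*(-171) = (-3 + 34*(-1))*(-171) = (-3 - 34)*(-171) = -37*(-171) = 6327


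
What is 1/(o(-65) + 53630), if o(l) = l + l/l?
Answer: 1/53566 ≈ 1.8669e-5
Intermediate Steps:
o(l) = 1 + l (o(l) = l + 1 = 1 + l)
1/(o(-65) + 53630) = 1/((1 - 65) + 53630) = 1/(-64 + 53630) = 1/53566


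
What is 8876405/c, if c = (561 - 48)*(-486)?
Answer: -8876405/249318 ≈ -35.603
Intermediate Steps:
c = -249318 (c = 513*(-486) = -249318)
8876405/c = 8876405/(-249318) = 8876405*(-1/249318) = -8876405/249318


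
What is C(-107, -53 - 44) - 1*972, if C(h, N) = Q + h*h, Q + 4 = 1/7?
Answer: 73312/7 ≈ 10473.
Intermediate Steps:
Q = -27/7 (Q = -4 + 1/7 = -27/7 ≈ -3.8571)
C(h, N) = -27/7 + h**2 (C(h, N) = -27/7 + h*h = -27/7 + h**2)
C(-107, -53 - 44) - 1*972 = (-27/7 + (-107)**2) - 1*972 = (-27/7 + 11449) - 972 = 80116/7 - 972 = 73312/7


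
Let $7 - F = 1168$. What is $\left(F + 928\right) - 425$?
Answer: $-658$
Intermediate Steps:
$F = -1161$ ($F = 7 - 1168 = -1161$)
$\left(F + 928\right) - 425 = \left(-1161 + 928\right) - 425 = -233 - 425 = -658$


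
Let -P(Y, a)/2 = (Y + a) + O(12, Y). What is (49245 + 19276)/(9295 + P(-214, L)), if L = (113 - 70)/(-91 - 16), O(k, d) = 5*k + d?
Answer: 7331747/1073403 ≈ 6.8304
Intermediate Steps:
O(k, d) = d + 5*k
L = -43/107 (L = 43/(-107) = 43*(-1/107) = -43/107 ≈ -0.40187)
P(Y, a) = -120 - 4*Y - 2*a (P(Y, a) = -2*((Y + a) + (Y + 5*12)) = -2*((Y + a) + (Y + 60)) = -2*((Y + a) + (60 + Y)) = -2*(60 + a + 2*Y) = -120 - 4*Y - 2*a)
(49245 + 19276)/(9295 + P(-214, L)) = (49245 + 19276)/(9295 + (-120 - 4*(-214) - 2*(-43/107))) = 68521/(9295 + (-120 + 856 + 86/107)) = 68521/(9295 + 78838/107) = 68521/(1073403/107) = 68521*(107/1073403) = 7331747/1073403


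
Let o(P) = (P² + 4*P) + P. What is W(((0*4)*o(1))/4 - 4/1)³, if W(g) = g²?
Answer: 4096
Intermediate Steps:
o(P) = P² + 5*P
W(((0*4)*o(1))/4 - 4/1)³ = ((((0*4)*(1*(5 + 1)))/4 - 4/1)²)³ = (((0*(1*6))*(¼) - 4*1)²)³ = (((0*6)*(¼) - 4)²)³ = ((0*(¼) - 4)²)³ = ((0 - 4)²)³ = ((-4)²)³ = 16³ = 4096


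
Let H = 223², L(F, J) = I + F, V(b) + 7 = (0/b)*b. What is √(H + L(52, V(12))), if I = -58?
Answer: √49723 ≈ 222.99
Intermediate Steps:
V(b) = -7 (V(b) = -7 + (0/b)*b = -7 + 0*b = -7 + 0 = -7)
L(F, J) = -58 + F
H = 49729
√(H + L(52, V(12))) = √(49729 + (-58 + 52)) = √(49729 - 6) = √49723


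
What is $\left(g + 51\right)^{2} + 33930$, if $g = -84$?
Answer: $35019$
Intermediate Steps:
$\left(g + 51\right)^{2} + 33930 = \left(-84 + 51\right)^{2} + 33930 = \left(-33\right)^{2} + 33930 = 1089 + 33930 = 35019$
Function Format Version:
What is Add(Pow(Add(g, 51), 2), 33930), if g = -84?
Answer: 35019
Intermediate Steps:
Add(Pow(Add(g, 51), 2), 33930) = Add(Pow(Add(-84, 51), 2), 33930) = Add(Pow(-33, 2), 33930) = Add(1089, 33930) = 35019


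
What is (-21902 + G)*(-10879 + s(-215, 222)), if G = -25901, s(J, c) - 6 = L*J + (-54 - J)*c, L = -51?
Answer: -1712972702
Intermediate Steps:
s(J, c) = 6 - 51*J + c*(-54 - J) (s(J, c) = 6 + (-51*J + (-54 - J)*c) = 6 + (-51*J + c*(-54 - J)) = 6 - 51*J + c*(-54 - J))
(-21902 + G)*(-10879 + s(-215, 222)) = (-21902 - 25901)*(-10879 + (6 - 54*222 - 51*(-215) - 1*(-215)*222)) = -47803*(-10879 + (6 - 11988 + 10965 + 47730)) = -47803*(-10879 + 46713) = -47803*35834 = -1712972702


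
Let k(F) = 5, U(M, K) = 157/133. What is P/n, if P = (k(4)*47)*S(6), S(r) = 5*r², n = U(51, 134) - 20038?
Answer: -1875300/888299 ≈ -2.1111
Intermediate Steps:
U(M, K) = 157/133 (U(M, K) = 157*(1/133) = 157/133)
n = -2664897/133 (n = 157/133 - 20038 = -2664897/133 ≈ -20037.)
P = 42300 (P = (5*47)*(5*6²) = 235*(5*36) = 235*180 = 42300)
P/n = 42300/(-2664897/133) = 42300*(-133/2664897) = -1875300/888299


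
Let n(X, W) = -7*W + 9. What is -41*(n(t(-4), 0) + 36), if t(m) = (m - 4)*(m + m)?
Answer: -1845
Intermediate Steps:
t(m) = 2*m*(-4 + m) (t(m) = (-4 + m)*(2*m) = 2*m*(-4 + m))
n(X, W) = 9 - 7*W
-41*(n(t(-4), 0) + 36) = -41*((9 - 7*0) + 36) = -41*((9 + 0) + 36) = -41*(9 + 36) = -41*45 = -1845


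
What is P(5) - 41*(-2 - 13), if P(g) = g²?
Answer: 640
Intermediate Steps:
P(5) - 41*(-2 - 13) = 5² - 41*(-2 - 13) = 25 - 41*(-15) = 25 + 615 = 640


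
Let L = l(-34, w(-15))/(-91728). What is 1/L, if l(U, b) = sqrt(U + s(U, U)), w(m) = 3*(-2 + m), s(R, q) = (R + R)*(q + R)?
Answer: -5096*sqrt(510)/85 ≈ -1353.9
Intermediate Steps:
s(R, q) = 2*R*(R + q) (s(R, q) = (2*R)*(R + q) = 2*R*(R + q))
w(m) = -6 + 3*m
l(U, b) = sqrt(U + 4*U**2) (l(U, b) = sqrt(U + 2*U*(U + U)) = sqrt(U + 2*U*(2*U)) = sqrt(U + 4*U**2))
L = -sqrt(510)/30576 (L = sqrt(-34*(1 + 4*(-34)))/(-91728) = sqrt(-34*(1 - 136))*(-1/91728) = sqrt(-34*(-135))*(-1/91728) = sqrt(4590)*(-1/91728) = (3*sqrt(510))*(-1/91728) = -sqrt(510)/30576 ≈ -0.00073859)
1/L = 1/(-sqrt(510)/30576) = -5096*sqrt(510)/85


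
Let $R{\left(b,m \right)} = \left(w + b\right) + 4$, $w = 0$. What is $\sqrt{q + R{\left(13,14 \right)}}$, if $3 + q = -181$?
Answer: $i \sqrt{167} \approx 12.923 i$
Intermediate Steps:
$q = -184$ ($q = -3 - 181 = -184$)
$R{\left(b,m \right)} = 4 + b$ ($R{\left(b,m \right)} = \left(0 + b\right) + 4 = b + 4 = 4 + b$)
$\sqrt{q + R{\left(13,14 \right)}} = \sqrt{-184 + \left(4 + 13\right)} = \sqrt{-184 + 17} = \sqrt{-167} = i \sqrt{167}$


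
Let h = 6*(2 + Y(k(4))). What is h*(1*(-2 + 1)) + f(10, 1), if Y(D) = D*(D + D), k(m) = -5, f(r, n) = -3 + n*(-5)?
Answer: -320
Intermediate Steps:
f(r, n) = -3 - 5*n
Y(D) = 2*D² (Y(D) = D*(2*D) = 2*D²)
h = 312 (h = 6*(2 + 2*(-5)²) = 6*(2 + 2*25) = 6*(2 + 50) = 6*52 = 312)
h*(1*(-2 + 1)) + f(10, 1) = 312*(1*(-2 + 1)) + (-3 - 5*1) = 312*(1*(-1)) + (-3 - 5) = 312*(-1) - 8 = -312 - 8 = -320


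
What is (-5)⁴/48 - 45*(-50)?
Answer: 108625/48 ≈ 2263.0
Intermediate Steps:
(-5)⁴/48 - 45*(-50) = 625*(1/48) + 2250 = 625/48 + 2250 = 108625/48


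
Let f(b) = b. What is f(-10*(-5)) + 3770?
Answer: 3820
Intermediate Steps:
f(-10*(-5)) + 3770 = -10*(-5) + 3770 = 50 + 3770 = 3820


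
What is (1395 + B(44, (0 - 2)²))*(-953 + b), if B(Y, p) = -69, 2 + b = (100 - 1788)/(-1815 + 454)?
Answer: -1721236842/1361 ≈ -1.2647e+6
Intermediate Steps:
b = -1034/1361 (b = -2 + (100 - 1788)/(-1815 + 454) = -2 - 1688/(-1361) = -2 - 1688*(-1/1361) = -2 + 1688/1361 = -1034/1361 ≈ -0.75974)
(1395 + B(44, (0 - 2)²))*(-953 + b) = (1395 - 69)*(-953 - 1034/1361) = 1326*(-1298067/1361) = -1721236842/1361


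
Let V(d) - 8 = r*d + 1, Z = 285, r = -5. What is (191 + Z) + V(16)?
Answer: 405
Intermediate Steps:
V(d) = 9 - 5*d (V(d) = 8 + (-5*d + 1) = 8 + (1 - 5*d) = 9 - 5*d)
(191 + Z) + V(16) = (191 + 285) + (9 - 5*16) = 476 + (9 - 80) = 476 - 71 = 405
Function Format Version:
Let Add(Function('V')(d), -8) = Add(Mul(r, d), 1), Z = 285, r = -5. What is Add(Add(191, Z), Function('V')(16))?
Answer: 405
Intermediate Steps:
Function('V')(d) = Add(9, Mul(-5, d)) (Function('V')(d) = Add(8, Add(Mul(-5, d), 1)) = Add(8, Add(1, Mul(-5, d))) = Add(9, Mul(-5, d)))
Add(Add(191, Z), Function('V')(16)) = Add(Add(191, 285), Add(9, Mul(-5, 16))) = Add(476, Add(9, -80)) = Add(476, -71) = 405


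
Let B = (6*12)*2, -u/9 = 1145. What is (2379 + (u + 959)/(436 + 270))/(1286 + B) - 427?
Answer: -107355108/252395 ≈ -425.35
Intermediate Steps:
u = -10305 (u = -9*1145 = -10305)
B = 144 (B = 72*2 = 144)
(2379 + (u + 959)/(436 + 270))/(1286 + B) - 427 = (2379 + (-10305 + 959)/(436 + 270))/(1286 + 144) - 427 = (2379 - 9346/706)/1430 - 427 = (2379 - 9346*1/706)*(1/1430) - 427 = (2379 - 4673/353)*(1/1430) - 427 = (835114/353)*(1/1430) - 427 = 417557/252395 - 427 = -107355108/252395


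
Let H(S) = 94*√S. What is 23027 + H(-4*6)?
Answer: 23027 + 188*I*√6 ≈ 23027.0 + 460.5*I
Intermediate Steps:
23027 + H(-4*6) = 23027 + 94*√(-4*6) = 23027 + 94*√(-1*24) = 23027 + 94*√(-24) = 23027 + 94*(2*I*√6) = 23027 + 188*I*√6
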